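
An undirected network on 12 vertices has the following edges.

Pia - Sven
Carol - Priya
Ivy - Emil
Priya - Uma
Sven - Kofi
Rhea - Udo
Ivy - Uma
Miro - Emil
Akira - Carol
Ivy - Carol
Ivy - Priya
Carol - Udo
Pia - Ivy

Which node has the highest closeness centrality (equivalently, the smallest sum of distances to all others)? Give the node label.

Farness (sum of distances to all others) for each node — Akira:32, Carol:22, Emil:27, Ivy:19, Kofi:43, Miro:37, Pia:25, Priya:24, Rhea:40, Sven:33, Udo:30, Uma:28.
The smallest farness is 19, for Ivy, so Ivy has the highest closeness.

Ivy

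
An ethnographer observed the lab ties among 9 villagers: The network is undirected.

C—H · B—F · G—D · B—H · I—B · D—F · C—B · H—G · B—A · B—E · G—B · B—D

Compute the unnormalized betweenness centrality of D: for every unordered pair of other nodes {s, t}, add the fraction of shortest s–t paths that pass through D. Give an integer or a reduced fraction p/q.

1/2

Pairs whose geodesics pass through D — F–G: 1/2.
All other pairs contribute 0.
Summing the contributions gives betweenness(D) = 1/2.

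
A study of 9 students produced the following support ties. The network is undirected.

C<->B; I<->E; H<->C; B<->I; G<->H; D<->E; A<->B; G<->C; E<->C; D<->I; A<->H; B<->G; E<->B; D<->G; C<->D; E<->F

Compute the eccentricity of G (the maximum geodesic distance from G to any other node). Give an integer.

Distances from G: A:2, B:1, C:1, D:1, E:2, F:3, H:1, I:2.
The largest is 3 (to F), so the eccentricity of G is 3.

3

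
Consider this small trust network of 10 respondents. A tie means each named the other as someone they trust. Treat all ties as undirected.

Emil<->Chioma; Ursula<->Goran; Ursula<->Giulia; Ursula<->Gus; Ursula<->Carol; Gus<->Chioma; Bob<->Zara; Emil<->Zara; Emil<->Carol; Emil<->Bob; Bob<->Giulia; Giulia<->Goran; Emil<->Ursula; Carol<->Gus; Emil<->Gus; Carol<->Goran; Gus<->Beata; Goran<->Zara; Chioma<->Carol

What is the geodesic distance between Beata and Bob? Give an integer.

One shortest route is Beata – Gus – Emil – Bob, which uses 3 edges, and at distance 2 from Beata we only reach {Carol, Chioma, Emil, Ursula}, which does not include Bob. So d(Beata,Bob) = 3.

3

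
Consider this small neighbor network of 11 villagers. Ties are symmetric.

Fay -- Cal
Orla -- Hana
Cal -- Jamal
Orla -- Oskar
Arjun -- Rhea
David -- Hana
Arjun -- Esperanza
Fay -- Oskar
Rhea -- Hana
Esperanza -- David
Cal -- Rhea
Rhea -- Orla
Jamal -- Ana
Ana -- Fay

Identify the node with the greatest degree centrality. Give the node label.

Degrees — Ana:2, Arjun:2, Cal:3, David:2, Esperanza:2, Fay:3, Hana:3, Jamal:2, Orla:3, Oskar:2, Rhea:4.
The maximum is 4, attained only by Rhea.

Rhea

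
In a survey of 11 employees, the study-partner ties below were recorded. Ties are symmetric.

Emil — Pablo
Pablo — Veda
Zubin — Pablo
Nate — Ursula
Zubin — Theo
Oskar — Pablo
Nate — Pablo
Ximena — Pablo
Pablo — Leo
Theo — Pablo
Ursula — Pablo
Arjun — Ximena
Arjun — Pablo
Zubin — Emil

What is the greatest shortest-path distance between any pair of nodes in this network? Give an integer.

Eccentricity of each node (its greatest distance to any other): Arjun:2, Emil:2, Leo:2, Nate:2, Oskar:2, Pablo:1, Theo:2, Ursula:2, Veda:2, Ximena:2, Zubin:2.
The maximum eccentricity is 2, realized for instance by the pair Arjun–Nate via Arjun – Pablo – Nate. So the diameter is 2.

2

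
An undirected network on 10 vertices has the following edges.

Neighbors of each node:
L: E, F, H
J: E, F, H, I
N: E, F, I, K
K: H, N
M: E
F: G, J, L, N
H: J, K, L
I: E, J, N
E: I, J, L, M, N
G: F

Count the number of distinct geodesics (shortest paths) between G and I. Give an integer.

2

The shortest distance is 3. The length-3 paths are: G–F–N–I; G–F–J–I.
That gives 2 distinct shortest paths.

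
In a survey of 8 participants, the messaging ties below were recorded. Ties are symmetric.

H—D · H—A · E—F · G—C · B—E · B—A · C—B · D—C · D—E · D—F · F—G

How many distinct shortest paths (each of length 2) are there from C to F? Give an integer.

2

The shortest distance is 2. The length-2 paths are: C–D–F; C–G–F.
That gives 2 distinct shortest paths.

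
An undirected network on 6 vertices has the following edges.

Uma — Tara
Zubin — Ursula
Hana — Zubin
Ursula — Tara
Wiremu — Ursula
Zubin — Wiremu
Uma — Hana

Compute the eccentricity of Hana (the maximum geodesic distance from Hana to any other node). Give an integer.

Distances from Hana: Tara:2, Uma:1, Ursula:2, Wiremu:2, Zubin:1.
The largest is 2 (to Ursula, Wiremu, and Tara), so the eccentricity of Hana is 2.

2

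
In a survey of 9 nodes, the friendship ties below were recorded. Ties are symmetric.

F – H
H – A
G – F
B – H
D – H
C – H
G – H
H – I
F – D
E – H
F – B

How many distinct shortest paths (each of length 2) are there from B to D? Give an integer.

2

The shortest distance is 2. The length-2 paths are: B–H–D; B–F–D.
That gives 2 distinct shortest paths.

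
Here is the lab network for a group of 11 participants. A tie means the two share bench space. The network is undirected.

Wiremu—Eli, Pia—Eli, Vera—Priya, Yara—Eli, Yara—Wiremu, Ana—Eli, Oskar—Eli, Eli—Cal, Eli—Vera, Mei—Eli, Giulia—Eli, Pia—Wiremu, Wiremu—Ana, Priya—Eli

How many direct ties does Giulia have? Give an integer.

Giulia is directly tied to Eli. That is 1 neighbor, so the degree of Giulia is 1.

1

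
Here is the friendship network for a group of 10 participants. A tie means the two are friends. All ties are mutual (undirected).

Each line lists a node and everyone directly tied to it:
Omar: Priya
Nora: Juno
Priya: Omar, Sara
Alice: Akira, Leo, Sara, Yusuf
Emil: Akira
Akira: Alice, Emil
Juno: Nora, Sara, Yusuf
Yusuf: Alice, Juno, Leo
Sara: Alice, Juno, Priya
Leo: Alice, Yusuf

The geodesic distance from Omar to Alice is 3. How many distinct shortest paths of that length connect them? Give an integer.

1

The shortest distance is 3, and the only length-3 path is Omar–Priya–Sara–Alice. So there is exactly 1 shortest path.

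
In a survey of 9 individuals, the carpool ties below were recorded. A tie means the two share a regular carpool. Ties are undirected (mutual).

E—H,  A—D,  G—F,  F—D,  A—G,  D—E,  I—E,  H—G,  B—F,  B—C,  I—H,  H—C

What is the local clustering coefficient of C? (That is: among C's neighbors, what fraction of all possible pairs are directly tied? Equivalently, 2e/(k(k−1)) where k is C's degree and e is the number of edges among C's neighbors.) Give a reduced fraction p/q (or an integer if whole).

0

C's neighbors: B and H (k = 2).
Possible neighbor pairs: C(2,2) = 1. Edges among them: none → e = 0.
Clustering(C) = 0/1.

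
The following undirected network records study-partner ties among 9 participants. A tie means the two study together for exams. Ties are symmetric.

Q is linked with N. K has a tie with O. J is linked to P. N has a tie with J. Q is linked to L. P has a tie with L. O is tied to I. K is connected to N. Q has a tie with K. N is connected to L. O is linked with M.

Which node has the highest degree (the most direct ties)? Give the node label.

Degrees — I:1, J:2, K:3, L:3, M:1, N:4, O:3, P:2, Q:3.
The maximum is 4, attained only by N.

N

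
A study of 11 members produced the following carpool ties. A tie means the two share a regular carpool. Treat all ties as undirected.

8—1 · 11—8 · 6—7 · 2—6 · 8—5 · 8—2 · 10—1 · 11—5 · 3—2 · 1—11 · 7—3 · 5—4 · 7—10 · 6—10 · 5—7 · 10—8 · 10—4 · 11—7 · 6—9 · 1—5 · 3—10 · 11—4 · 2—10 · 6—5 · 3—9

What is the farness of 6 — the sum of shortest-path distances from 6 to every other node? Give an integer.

Distances from 6: 1:2, 2:1, 3:2, 4:2, 5:1, 7:1, 8:2, 9:1, 10:1, 11:2.
Sum = 2 + 1 + 2 + 2 + 1 + 1 + 2 + 1 + 1 + 2 = 15.

15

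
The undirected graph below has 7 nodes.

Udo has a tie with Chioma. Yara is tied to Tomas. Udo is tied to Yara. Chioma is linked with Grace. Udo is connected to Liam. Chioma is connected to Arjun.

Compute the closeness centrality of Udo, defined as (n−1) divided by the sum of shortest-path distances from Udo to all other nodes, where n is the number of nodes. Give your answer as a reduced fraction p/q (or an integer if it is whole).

2/3

Distances from Udo: Arjun:2, Chioma:1, Grace:2, Liam:1, Tomas:2, Yara:1. Sum = 9.
n = 7, so closeness = 6/9 = 2/3.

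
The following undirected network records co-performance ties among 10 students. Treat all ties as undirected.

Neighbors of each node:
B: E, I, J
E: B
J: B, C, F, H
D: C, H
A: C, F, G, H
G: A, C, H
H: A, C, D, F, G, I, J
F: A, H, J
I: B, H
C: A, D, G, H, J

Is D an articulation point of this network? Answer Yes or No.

No

Even without D, every remaining node can still reach every other (the residual graph is connected), so D is not a cut vertex.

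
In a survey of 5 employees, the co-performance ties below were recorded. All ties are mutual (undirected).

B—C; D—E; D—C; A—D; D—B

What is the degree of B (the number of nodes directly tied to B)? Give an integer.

B is directly tied to C and D. That is 2 neighbors, so the degree of B is 2.

2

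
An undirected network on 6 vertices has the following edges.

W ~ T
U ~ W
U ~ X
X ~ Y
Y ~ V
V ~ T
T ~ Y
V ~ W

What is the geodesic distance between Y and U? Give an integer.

2

One shortest route is Y – X – U, which uses 2 edges, and Y and U are not directly tied, so nothing shorter exists. So d(Y,U) = 2.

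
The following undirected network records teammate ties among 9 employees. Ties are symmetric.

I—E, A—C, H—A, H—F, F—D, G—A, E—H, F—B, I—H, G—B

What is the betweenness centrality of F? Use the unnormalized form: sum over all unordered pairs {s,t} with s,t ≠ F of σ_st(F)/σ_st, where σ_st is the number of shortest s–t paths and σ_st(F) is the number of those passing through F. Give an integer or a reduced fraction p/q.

Pairs whose geodesics pass through F — H–D: 1; H–B: 1; C–D: 1; D–E: 1; D–A: 1; D–G: 1; D–B: 1; D–I: 1; E–B: 1; B–I: 1.
All other pairs contribute 0.
Summing the contributions gives betweenness(F) = 10.

10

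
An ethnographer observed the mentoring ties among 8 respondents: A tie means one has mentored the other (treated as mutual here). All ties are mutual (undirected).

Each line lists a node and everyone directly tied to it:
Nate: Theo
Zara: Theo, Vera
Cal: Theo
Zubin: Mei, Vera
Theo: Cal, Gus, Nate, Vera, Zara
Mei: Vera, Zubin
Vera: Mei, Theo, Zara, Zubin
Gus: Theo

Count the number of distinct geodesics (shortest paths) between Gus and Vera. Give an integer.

1

The shortest distance is 2, and the only length-2 path is Gus–Theo–Vera. So there is exactly 1 shortest path.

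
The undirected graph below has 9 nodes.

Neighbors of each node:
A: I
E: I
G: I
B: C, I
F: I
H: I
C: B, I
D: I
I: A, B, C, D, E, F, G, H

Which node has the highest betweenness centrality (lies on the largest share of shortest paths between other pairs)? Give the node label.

Unnormalized betweenness of each node: A:0, B:0, C:0, D:0, E:0, F:0, G:0, H:0, I:27.
I has the largest value, 27, making it the main broker — the node through which the most shortest paths run.

I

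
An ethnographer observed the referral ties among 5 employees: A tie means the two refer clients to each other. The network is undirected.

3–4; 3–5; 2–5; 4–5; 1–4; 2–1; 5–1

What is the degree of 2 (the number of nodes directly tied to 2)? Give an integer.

2 is directly tied to 1 and 5. That is 2 neighbors, so the degree of 2 is 2.

2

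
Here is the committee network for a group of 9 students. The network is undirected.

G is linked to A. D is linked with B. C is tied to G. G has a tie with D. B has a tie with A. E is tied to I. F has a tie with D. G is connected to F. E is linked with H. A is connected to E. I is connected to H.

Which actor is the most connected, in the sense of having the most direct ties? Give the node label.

G

Degrees — A:3, B:2, C:1, D:3, E:3, F:2, G:4, H:2, I:2.
The maximum is 4, attained only by G.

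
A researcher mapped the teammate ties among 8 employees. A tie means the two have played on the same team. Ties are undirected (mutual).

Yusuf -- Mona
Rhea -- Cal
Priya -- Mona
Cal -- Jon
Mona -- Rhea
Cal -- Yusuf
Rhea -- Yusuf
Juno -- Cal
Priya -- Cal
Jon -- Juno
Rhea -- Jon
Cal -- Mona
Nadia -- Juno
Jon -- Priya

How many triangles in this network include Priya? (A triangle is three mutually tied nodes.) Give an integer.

Priya's neighbors: Cal, Jon, and Mona.
Neighbor pairs that are themselves tied: Priya–Cal–Jon; Priya–Cal–Mona. Each forms one triangle with Priya, for 2 in total.

2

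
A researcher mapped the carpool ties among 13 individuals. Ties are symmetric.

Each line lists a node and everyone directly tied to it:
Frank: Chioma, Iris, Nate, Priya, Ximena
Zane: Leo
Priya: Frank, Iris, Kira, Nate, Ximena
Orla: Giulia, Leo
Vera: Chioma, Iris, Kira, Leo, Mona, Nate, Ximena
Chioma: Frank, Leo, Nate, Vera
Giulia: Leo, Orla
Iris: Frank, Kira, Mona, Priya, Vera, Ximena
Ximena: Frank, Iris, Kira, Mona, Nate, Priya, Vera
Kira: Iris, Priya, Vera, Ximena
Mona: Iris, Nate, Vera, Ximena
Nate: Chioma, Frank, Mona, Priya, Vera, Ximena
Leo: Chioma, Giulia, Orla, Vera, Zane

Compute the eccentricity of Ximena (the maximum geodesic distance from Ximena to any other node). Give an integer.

3

Distances from Ximena: Chioma:2, Frank:1, Giulia:3, Iris:1, Kira:1, Leo:2, Mona:1, Nate:1, Orla:3, Priya:1, Vera:1, Zane:3.
The largest is 3 (to Zane, Giulia, and Orla), so the eccentricity of Ximena is 3.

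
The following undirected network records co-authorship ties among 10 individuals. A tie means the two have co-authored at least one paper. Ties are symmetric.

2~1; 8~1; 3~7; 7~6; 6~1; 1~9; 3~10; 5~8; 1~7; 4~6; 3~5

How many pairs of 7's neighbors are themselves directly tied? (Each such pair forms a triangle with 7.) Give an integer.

1

7's neighbors: 1, 3, and 6.
Neighbor pairs that are themselves tied: 7–1–6. Each forms one triangle with 7, for 1 in total.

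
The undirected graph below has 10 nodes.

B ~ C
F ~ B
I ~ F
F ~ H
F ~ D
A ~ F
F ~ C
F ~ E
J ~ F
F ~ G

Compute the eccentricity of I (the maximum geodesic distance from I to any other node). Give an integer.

Distances from I: A:2, B:2, C:2, D:2, E:2, F:1, G:2, H:2, J:2.
The largest is 2 (to A, B, D, C, J, E, G, and H), so the eccentricity of I is 2.

2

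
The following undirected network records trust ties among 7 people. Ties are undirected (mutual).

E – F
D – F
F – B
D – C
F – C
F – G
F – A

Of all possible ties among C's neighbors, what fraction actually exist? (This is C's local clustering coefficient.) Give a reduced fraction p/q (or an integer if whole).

C's neighbors: D and F (k = 2).
Possible neighbor pairs: C(2,2) = 1. Edges among them: D–F → e = 1.
Clustering(C) = 1/1.

1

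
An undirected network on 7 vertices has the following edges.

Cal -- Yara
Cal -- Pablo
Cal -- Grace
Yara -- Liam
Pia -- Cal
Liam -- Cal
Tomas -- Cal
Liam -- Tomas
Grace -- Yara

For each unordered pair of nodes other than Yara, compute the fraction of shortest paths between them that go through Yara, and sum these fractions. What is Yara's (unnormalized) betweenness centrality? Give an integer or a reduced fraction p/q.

1/2

Pairs whose geodesics pass through Yara — Liam–Grace: 1/2.
All other pairs contribute 0.
Summing the contributions gives betweenness(Yara) = 1/2.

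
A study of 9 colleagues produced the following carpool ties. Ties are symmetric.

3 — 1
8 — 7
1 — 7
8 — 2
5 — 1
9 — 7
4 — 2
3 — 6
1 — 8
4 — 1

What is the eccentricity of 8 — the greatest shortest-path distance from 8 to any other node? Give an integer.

3

Distances from 8: 1:1, 2:1, 3:2, 4:2, 5:2, 6:3, 7:1, 9:2.
The largest is 3 (to 6), so the eccentricity of 8 is 3.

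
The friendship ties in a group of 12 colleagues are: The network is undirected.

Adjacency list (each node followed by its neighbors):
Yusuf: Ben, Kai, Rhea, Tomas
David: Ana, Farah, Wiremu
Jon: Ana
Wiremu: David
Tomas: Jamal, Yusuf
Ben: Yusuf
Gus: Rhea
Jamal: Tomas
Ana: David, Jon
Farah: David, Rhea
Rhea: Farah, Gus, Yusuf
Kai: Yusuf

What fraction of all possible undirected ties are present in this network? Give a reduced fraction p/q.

1/6

There are 11 edges and 12 nodes, so the maximum possible is C(12,2) = 66.
Density = 11/66 = 1/6.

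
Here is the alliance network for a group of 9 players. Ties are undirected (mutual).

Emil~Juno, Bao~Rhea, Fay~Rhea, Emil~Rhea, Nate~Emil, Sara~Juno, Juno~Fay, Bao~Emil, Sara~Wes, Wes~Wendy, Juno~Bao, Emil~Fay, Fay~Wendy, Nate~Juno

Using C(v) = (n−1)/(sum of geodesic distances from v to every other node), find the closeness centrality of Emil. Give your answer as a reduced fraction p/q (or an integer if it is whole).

Distances from Emil: Bao:1, Fay:1, Juno:1, Nate:1, Rhea:1, Sara:2, Wendy:2, Wes:3. Sum = 12.
n = 9, so closeness = 8/12 = 2/3.

2/3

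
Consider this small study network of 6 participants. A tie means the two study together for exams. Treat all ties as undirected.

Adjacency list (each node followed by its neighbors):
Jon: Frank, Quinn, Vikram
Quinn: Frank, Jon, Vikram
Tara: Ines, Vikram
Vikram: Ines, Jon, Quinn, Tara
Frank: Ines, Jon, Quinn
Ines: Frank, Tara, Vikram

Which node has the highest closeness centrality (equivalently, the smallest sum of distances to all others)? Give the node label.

Farness (sum of distances to all others) for each node — Frank:7, Ines:7, Jon:7, Quinn:7, Tara:8, Vikram:6.
The smallest farness is 6, for Vikram, so Vikram has the highest closeness.

Vikram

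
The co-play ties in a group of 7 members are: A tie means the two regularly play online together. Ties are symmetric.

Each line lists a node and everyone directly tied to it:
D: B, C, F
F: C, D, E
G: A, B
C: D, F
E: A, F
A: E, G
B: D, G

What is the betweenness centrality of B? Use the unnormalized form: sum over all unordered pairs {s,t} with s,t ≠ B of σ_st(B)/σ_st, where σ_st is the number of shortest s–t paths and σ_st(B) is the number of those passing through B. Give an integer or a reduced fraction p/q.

Pairs whose geodesics pass through B — C–G: 1; D–G: 1; D–A: 1/2; G–F: 1/2.
All other pairs contribute 0.
Summing the contributions gives betweenness(B) = 3.

3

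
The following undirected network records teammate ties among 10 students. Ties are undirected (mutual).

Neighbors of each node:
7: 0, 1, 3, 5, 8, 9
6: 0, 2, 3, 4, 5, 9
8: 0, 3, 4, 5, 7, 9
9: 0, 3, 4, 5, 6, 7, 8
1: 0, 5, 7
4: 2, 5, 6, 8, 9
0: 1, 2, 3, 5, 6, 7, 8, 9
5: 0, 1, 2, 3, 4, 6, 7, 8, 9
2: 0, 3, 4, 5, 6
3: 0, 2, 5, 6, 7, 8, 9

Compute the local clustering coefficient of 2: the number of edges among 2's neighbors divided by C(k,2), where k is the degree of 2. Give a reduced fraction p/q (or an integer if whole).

2's neighbors: 0, 3, 4, 5, and 6 (k = 5).
Possible neighbor pairs: C(5,2) = 10. Edges among them: 0–3, 0–5, 0–6, 3–5, 3–6, 4–5, 4–6, 5–6 → e = 8.
Clustering(2) = 8/10 = 4/5.

4/5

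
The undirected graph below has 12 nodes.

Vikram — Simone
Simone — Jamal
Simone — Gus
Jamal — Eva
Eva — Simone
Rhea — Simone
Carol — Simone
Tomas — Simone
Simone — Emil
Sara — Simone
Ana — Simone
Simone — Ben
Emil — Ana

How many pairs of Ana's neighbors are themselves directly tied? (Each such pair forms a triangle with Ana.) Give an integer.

Ana's neighbors: Emil and Simone.
Neighbor pairs that are themselves tied: Ana–Emil–Simone. Each forms one triangle with Ana, for 1 in total.

1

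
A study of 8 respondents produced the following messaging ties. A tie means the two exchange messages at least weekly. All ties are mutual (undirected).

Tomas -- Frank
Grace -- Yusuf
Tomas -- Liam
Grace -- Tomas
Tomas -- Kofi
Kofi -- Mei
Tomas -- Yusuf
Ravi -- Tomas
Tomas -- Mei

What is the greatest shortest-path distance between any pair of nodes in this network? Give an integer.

Eccentricity of each node (its greatest distance to any other): Frank:2, Grace:2, Kofi:2, Liam:2, Mei:2, Ravi:2, Tomas:1, Yusuf:2.
The maximum eccentricity is 2, realized for instance by the pair Ravi–Yusuf via Ravi – Tomas – Yusuf. So the diameter is 2.

2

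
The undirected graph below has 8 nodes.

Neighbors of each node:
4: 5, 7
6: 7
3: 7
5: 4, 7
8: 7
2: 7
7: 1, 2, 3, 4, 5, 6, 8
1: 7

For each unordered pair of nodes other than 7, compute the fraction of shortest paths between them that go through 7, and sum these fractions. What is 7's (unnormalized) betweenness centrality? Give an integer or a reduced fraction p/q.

Pairs whose geodesics pass through 7 — 6–5: 1; 6–1: 1; 6–2: 1; 6–4: 1; 6–8: 1; 6–3: 1; 5–1: 1; 5–2: 1; 5–8: 1; 5–3: 1; 1–2: 1; 1–4: 1; 1–8: 1; 1–3: 1 … (+6 more pairs).
All other pairs contribute 0.
Summing the contributions gives betweenness(7) = 20.

20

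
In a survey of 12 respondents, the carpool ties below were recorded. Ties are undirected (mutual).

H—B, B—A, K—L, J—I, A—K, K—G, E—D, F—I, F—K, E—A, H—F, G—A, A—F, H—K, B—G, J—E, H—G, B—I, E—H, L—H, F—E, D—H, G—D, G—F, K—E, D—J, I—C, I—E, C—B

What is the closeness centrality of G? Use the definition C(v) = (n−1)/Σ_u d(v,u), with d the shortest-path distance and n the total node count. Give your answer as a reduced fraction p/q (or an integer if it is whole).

Distances from G: A:1, B:1, C:2, D:1, E:2, F:1, H:1, I:2, J:2, K:1, L:2. Sum = 16.
n = 12, so closeness = 11/16.

11/16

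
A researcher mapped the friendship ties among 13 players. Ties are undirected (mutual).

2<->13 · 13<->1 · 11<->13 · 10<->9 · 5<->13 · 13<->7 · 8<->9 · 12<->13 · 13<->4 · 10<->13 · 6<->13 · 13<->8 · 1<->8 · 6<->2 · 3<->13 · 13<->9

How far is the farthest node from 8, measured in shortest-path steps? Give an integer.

2

Distances from 8: 1:1, 2:2, 3:2, 4:2, 5:2, 6:2, 7:2, 9:1, 10:2, 11:2, 12:2, 13:1.
The largest is 2 (to 10, 3, 5, 7, 2, 4, 12, 6, and 11), so the eccentricity of 8 is 2.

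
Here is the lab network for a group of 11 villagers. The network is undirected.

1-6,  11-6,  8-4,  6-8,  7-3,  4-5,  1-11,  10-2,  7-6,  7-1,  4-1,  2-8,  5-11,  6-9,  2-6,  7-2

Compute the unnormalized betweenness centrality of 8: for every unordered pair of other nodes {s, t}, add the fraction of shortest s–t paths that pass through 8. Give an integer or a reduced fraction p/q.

4

Pairs whose geodesics pass through 8 — 10–5: 1/2; 10–4: 1; 9–4: 1/2; 2–5: 1/2; 2–4: 1; 6–4: 1/2.
All other pairs contribute 0.
Summing the contributions gives betweenness(8) = 4.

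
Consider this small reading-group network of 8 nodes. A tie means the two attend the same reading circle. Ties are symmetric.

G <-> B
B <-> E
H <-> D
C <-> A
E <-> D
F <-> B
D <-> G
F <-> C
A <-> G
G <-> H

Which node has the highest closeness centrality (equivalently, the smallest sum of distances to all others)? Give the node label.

G

Farness (sum of distances to all others) for each node — A:13, B:11, C:15, D:13, E:14, F:14, G:10, H:14.
The smallest farness is 10, for G, so G has the highest closeness.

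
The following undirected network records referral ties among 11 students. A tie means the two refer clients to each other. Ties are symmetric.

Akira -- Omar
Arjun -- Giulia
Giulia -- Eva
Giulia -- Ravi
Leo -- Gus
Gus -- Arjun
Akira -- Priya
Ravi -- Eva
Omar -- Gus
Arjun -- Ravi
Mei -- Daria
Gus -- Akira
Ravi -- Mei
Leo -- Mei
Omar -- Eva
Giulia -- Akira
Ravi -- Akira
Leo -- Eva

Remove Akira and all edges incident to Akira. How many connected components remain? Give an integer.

2

Without Akira, the remaining ties split the others into: {Arjun, Daria, Eva, Giulia, Gus, Leo, Mei, Omar, Ravi}; {Priya}.
That's 2 separate components.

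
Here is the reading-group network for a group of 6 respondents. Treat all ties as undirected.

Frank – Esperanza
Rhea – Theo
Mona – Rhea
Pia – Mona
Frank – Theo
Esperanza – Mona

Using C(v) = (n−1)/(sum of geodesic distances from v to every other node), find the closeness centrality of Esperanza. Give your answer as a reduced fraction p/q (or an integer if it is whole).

5/8

Distances from Esperanza: Frank:1, Mona:1, Pia:2, Rhea:2, Theo:2. Sum = 8.
n = 6, so closeness = 5/8.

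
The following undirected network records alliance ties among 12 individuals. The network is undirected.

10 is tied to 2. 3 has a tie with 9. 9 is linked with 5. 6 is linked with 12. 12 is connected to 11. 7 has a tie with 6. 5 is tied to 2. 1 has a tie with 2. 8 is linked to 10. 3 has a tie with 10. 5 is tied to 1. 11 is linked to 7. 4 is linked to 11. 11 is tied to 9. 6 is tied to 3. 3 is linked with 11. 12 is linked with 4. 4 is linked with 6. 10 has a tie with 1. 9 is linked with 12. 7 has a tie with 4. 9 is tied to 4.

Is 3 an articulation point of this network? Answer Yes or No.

No

Even without 3, every remaining node can still reach every other (the residual graph is connected), so 3 is not a cut vertex.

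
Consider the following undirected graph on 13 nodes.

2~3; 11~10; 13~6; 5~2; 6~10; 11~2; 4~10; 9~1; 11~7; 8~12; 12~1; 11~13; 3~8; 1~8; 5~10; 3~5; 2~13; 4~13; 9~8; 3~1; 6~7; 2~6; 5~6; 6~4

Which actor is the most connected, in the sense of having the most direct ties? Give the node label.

Degrees — 1:4, 2:5, 3:4, 4:3, 5:4, 6:6, 7:2, 8:4, 9:2, 10:4, 11:4, 12:2, 13:4.
The maximum is 6, attained only by 6.

6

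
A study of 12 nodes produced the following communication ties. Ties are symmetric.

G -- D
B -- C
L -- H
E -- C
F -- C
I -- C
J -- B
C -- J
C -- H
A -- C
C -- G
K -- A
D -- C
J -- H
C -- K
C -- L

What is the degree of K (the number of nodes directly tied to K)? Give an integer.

K is directly tied to A and C. That is 2 neighbors, so the degree of K is 2.

2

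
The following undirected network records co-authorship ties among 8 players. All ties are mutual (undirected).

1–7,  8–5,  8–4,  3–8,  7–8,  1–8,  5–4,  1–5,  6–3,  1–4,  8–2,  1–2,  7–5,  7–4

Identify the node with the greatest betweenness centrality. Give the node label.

8

Unnormalized betweenness of each node: 1:3/2, 2:0, 3:6, 4:0, 5:0, 6:0, 7:0, 8:23/2.
8 has the largest value, 23/2, making it the main broker — the node through which the most shortest paths run.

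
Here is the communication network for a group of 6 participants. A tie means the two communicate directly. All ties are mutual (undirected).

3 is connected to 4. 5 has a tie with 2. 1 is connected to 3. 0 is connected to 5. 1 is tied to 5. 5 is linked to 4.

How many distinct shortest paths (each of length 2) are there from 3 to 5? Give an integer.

2

The shortest distance is 2. The length-2 paths are: 3–4–5; 3–1–5.
That gives 2 distinct shortest paths.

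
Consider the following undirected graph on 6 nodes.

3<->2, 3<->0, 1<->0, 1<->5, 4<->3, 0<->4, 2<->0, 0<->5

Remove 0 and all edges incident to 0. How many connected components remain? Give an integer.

2

Without 0, the remaining ties split the others into: {2, 3, 4}; {1, 5}.
That's 2 separate components.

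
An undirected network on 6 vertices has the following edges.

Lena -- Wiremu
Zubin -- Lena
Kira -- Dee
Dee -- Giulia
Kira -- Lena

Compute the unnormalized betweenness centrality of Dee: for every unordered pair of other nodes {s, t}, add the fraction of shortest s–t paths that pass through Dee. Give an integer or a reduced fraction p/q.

Pairs whose geodesics pass through Dee — Lena–Giulia: 1; Giulia–Zubin: 1; Giulia–Wiremu: 1; Giulia–Kira: 1.
All other pairs contribute 0.
Summing the contributions gives betweenness(Dee) = 4.

4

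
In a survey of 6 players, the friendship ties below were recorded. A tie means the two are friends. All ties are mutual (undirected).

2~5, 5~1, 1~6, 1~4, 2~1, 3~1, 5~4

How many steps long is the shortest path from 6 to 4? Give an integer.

2

One shortest route is 6 – 1 – 4, which uses 2 edges, and 6 and 4 are not directly tied, so nothing shorter exists. So d(6,4) = 2.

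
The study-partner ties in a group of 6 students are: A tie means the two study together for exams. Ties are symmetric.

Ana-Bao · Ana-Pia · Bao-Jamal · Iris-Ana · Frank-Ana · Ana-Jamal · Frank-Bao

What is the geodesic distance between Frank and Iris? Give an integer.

2

One shortest route is Frank – Ana – Iris, which uses 2 edges, and Frank and Iris are not directly tied, so nothing shorter exists. So d(Frank,Iris) = 2.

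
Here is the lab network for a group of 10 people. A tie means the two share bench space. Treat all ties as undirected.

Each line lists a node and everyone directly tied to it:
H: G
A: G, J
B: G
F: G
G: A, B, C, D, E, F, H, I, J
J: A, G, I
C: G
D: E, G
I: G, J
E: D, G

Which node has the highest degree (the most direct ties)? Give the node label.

Degrees — A:2, B:1, C:1, D:2, E:2, F:1, G:9, H:1, I:2, J:3.
The maximum is 9, attained only by G.

G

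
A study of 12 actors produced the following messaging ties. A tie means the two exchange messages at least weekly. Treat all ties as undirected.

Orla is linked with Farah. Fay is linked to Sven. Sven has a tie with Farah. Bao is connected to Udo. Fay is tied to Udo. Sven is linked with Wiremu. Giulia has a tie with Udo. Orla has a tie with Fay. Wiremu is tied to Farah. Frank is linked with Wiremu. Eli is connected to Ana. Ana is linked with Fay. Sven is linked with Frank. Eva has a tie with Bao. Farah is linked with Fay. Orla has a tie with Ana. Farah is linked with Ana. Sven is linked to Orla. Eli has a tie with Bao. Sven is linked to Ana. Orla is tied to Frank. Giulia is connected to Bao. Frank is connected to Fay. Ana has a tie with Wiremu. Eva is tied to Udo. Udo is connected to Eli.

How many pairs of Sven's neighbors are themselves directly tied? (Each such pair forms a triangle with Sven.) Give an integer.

Sven's neighbors: Ana, Farah, Fay, Frank, Orla, and Wiremu.
Neighbor pairs that are themselves tied: Sven–Ana–Farah; Sven–Ana–Fay; Sven–Ana–Orla; Sven–Ana–Wiremu; Sven–Farah–Fay; Sven–Farah–Orla; Sven–Farah–Wiremu; Sven–Fay–Frank; Sven–Fay–Orla; Sven–Frank–Orla; Sven–Frank–Wiremu. Each forms one triangle with Sven, for 11 in total.

11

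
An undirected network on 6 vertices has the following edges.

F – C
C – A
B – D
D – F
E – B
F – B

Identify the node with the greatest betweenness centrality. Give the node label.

F

Unnormalized betweenness of each node: A:0, B:4, C:4, D:0, E:0, F:6.
F has the largest value, 6, making it the main broker — the node through which the most shortest paths run.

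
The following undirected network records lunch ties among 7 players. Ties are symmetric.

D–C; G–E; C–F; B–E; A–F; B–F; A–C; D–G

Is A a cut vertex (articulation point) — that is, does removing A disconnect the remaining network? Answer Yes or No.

No

Even without A, every remaining node can still reach every other (the residual graph is connected), so A is not a cut vertex.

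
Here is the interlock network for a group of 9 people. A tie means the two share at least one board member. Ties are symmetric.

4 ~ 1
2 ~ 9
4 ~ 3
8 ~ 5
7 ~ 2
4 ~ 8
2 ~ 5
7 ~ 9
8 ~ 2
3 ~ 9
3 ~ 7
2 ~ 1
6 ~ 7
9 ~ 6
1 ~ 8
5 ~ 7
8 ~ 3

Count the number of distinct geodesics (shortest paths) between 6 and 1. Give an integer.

2

The shortest distance is 3. The length-3 paths are: 6–7–2–1; 6–9–2–1.
That gives 2 distinct shortest paths.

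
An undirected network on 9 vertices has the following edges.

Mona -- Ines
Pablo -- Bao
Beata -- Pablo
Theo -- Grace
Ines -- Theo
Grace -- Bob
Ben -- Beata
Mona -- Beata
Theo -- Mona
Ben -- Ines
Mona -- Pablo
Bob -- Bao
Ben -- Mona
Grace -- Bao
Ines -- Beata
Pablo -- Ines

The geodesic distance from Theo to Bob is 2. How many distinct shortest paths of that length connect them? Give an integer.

The shortest distance is 2, and the only length-2 path is Theo–Grace–Bob. So there is exactly 1 shortest path.

1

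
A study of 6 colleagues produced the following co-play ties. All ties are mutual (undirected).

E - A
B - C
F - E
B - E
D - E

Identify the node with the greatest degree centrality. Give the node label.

E

Degrees — A:1, B:2, C:1, D:1, E:4, F:1.
The maximum is 4, attained only by E.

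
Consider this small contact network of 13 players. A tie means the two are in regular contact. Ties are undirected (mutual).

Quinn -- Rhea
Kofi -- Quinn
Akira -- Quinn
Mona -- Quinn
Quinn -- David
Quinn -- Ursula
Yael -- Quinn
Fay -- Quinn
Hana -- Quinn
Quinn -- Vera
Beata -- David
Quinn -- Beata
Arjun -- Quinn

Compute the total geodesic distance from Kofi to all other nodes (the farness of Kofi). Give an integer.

Distances from Kofi: Akira:2, Arjun:2, Beata:2, David:2, Fay:2, Hana:2, Mona:2, Quinn:1, Rhea:2, Ursula:2, Vera:2, Yael:2.
Sum = 2 + 2 + 2 + 2 + 2 + 2 + 2 + 1 + 2 + 2 + 2 + 2 = 23.

23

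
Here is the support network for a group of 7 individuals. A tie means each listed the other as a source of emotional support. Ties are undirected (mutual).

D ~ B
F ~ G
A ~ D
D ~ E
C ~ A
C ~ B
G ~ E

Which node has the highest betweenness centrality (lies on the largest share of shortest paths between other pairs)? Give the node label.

Unnormalized betweenness of each node: A:2, B:2, C:1/2, D:19/2, E:8, F:0, G:5.
D has the largest value, 19/2, making it the main broker — the node through which the most shortest paths run.

D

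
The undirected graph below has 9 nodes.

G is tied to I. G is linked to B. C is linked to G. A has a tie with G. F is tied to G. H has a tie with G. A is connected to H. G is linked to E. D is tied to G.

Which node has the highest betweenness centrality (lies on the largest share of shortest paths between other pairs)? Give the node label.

Unnormalized betweenness of each node: A:0, B:0, C:0, D:0, E:0, F:0, G:27, H:0, I:0.
G has the largest value, 27, making it the main broker — the node through which the most shortest paths run.

G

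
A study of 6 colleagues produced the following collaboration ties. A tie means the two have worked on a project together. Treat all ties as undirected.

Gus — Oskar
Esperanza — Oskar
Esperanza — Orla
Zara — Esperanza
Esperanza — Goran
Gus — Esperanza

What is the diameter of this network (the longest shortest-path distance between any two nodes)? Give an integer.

2

Eccentricity of each node (its greatest distance to any other): Esperanza:1, Goran:2, Gus:2, Orla:2, Oskar:2, Zara:2.
The maximum eccentricity is 2, realized for instance by the pair Zara–Orla via Zara – Esperanza – Orla. So the diameter is 2.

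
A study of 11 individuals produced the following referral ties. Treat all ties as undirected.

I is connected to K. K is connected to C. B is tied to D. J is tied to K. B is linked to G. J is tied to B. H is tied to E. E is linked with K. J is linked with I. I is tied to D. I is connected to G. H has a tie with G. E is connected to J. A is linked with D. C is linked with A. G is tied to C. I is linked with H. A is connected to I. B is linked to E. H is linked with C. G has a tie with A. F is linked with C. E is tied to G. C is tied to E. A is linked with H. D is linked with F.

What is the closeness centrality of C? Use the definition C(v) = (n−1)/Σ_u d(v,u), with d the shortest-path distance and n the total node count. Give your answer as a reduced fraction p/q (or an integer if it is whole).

5/7

Distances from C: A:1, B:2, D:2, E:1, F:1, G:1, H:1, I:2, J:2, K:1. Sum = 14.
n = 11, so closeness = 10/14 = 5/7.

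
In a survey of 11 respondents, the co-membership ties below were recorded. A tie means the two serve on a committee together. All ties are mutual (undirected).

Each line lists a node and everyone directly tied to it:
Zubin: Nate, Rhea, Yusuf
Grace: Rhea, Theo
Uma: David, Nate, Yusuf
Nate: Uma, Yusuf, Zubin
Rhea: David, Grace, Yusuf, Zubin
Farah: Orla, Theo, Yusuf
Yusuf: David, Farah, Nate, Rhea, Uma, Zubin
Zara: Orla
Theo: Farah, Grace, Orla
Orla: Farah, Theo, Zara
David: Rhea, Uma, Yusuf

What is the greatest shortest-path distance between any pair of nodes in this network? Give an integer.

Eccentricity of each node (its greatest distance to any other): David:4, Farah:2, Grace:3, Nate:4, Orla:3, Rhea:4, Theo:3, Uma:4, Yusuf:3, Zara:4, Zubin:4.
The maximum eccentricity is 4, realized for instance by the pair Zara–Nate via Zara – Orla – Farah – Yusuf – Nate. So the diameter is 4.

4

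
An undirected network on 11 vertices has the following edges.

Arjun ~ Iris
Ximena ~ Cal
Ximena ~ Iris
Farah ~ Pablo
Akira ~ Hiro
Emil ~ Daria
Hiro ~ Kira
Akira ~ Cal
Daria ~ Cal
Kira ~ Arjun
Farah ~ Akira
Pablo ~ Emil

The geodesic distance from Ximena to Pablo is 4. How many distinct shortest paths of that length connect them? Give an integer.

2

The shortest distance is 4. The length-4 paths are: Ximena–Cal–Daria–Emil–Pablo; Ximena–Cal–Akira–Farah–Pablo.
That gives 2 distinct shortest paths.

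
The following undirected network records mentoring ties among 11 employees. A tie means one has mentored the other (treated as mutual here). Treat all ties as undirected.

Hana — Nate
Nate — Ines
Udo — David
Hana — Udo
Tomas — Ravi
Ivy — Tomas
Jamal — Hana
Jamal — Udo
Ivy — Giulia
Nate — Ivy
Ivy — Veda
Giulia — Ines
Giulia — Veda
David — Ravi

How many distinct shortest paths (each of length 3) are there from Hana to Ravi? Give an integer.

1

The shortest distance is 3, and the only length-3 path is Hana–Udo–David–Ravi. So there is exactly 1 shortest path.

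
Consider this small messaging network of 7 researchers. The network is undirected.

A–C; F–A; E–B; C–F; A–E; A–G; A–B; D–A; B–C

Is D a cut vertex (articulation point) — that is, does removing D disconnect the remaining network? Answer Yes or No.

Even without D, every remaining node can still reach every other (the residual graph is connected), so D is not a cut vertex.

No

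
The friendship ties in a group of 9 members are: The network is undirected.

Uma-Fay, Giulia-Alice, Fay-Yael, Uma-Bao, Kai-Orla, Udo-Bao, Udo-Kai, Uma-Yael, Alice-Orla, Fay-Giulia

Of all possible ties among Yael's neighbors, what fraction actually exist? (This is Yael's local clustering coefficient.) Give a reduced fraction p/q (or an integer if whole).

Yael's neighbors: Fay and Uma (k = 2).
Possible neighbor pairs: C(2,2) = 1. Edges among them: Fay–Uma → e = 1.
Clustering(Yael) = 1/1.

1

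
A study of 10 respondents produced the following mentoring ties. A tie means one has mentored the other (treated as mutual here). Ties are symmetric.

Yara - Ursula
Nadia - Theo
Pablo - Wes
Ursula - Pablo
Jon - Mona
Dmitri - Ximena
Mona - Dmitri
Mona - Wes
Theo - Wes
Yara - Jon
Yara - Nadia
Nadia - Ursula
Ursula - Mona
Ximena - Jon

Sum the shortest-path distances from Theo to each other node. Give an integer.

20

Distances from Theo: Dmitri:3, Jon:3, Mona:2, Nadia:1, Pablo:2, Ursula:2, Wes:1, Ximena:4, Yara:2.
Sum = 3 + 3 + 2 + 1 + 2 + 2 + 1 + 4 + 2 = 20.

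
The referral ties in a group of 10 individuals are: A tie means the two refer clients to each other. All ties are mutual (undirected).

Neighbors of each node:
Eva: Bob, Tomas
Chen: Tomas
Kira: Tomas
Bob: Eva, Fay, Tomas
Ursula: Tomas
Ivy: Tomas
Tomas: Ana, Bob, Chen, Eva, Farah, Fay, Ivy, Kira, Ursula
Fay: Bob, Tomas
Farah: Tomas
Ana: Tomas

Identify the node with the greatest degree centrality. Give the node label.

Tomas

Degrees — Ana:1, Bob:3, Chen:1, Eva:2, Farah:1, Fay:2, Ivy:1, Kira:1, Tomas:9, Ursula:1.
The maximum is 9, attained only by Tomas.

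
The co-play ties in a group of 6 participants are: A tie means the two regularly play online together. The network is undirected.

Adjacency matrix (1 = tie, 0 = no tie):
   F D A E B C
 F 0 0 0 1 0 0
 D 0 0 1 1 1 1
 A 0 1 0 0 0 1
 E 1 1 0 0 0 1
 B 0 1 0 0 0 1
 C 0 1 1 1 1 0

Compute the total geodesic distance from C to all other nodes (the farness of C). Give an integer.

6

Distances from C: A:1, B:1, D:1, E:1, F:2.
Sum = 1 + 1 + 1 + 1 + 2 = 6.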